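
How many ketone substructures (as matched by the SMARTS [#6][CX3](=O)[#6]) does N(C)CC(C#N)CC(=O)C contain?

1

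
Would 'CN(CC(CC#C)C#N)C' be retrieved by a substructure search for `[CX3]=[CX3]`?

No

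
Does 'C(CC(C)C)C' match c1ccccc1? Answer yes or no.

No

The pattern c1ccccc1 describes six aromatic carbons in a ring — a benzene ring.
The closest candidate here is a methyl group (-CH3), but no six-membered all-carbon aromatic ring is present. No other fragment satisfies the full query, so there is no match.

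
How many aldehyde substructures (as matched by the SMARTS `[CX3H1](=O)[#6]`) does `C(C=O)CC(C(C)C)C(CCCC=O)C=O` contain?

3

[CX3H1](=O)[#6] is the SMARTS for an aldehyde: an sp2 carbon with one H, double-bonded to O and single-bonded to carbon.
The molecule carries 3 separate instances of an aldehyde (-CHO) meeting every constraint; each maps to a distinct set of atoms, giving 3 matches.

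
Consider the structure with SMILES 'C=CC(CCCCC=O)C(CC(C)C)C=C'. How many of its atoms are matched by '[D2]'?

8

The query [D2] means: atom with exactly two heavy-atom neighbours.
Check the 16 heavy atoms by environment: 8× C (D2) → match; 3× C (D3) → no; 4× C (D1) → no; 1× O (D1) → no.
That gives 8 matching atoms.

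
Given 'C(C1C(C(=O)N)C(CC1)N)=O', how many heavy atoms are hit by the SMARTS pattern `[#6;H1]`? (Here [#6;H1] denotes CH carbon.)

The query [#6;H1] means: any carbon bearing exactly one hydrogen.
Check the 11 heavy atoms by environment: 4× C (H1) → match; 2× C (H2) → no; 2× O (H0) → no; 2× N (H2) → no; 1× C (H0) → no.
That gives 4 matching atoms.

4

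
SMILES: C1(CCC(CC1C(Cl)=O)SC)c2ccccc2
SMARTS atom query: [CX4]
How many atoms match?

7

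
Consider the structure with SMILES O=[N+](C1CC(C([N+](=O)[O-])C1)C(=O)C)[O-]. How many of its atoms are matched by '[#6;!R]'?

The query [#6;!R] means: carbon not in any ring.
Check the 14 heavy atoms by environment: 5× C (in 5-ring) → no; 2× C (acyclic) → match; 3× O (acyclic) → no; 2× N (charge +1, acyclic) → no; 2× O (charge -1, acyclic) → no.
That gives 2 matching atoms.

2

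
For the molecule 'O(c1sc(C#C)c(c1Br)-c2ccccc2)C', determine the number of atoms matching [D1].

Check the 16 heavy atoms by environment: 1× s (aromatic, D2) → no; 5× c (aromatic, D3) → no; 1× C (D2) → no; 2× C (D1) → match; 1× Br (D1) → match; 1× O (D2) → no; 5× c (aromatic, D2) → no.
Summing the matching environments: 2 + 1 = 3 matching atoms.

3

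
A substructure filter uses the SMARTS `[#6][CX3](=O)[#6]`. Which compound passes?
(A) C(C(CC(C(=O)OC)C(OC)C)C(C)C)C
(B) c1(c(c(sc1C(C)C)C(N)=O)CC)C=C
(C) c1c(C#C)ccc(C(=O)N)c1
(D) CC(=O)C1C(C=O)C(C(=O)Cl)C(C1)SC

[#6][CX3](=O)[#6] describes a carbonyl carbon (no H) flanked by two carbons (a ketone).
(A) has a methyl-ester group (-C(=O)OCH3) but one neighbour of the carbonyl carbon is O, not C.
(B) has a primary amide (-C(=O)NH2) but one neighbour of the carbonyl carbon is N, not C.
(C) has a primary amide (-C(=O)NH2) but one neighbour of the carbonyl carbon is N, not C.
(D) contains an acetyl/ketone group (-C(=O)CH3), which satisfies every atom and bond constraint.
So the answer is (D).

D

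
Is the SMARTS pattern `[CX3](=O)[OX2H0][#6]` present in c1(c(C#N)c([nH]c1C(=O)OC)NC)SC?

Yes

The pattern [CX3](=O)[OX2H0][#6] describes a carbonyl carbon bonded to an oxygen that is itself bonded to carbon (no H on that O) — an ester.
The molecule carries a methyl-ester group (-C(=O)OCH3), whose atoms satisfy every constraint of the query, so the pattern matches.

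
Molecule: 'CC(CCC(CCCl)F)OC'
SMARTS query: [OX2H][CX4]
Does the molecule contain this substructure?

No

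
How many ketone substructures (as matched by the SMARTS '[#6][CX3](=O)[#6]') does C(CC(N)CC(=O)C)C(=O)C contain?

2

[#6][CX3](=O)[#6] is the SMARTS for a ketone: a carbonyl carbon (no H) flanked by two carbons.
The molecule carries 2 separate instances of an acetyl/ketone group (-C(=O)CH3) meeting every constraint; each maps to a distinct set of atoms, giving 2 matches.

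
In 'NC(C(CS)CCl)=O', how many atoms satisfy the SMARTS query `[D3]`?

2

The query [D3] means: atom with exactly three heavy-atom neighbours.
Check the 8 heavy atoms by environment: 2× C (D2) → no; 2× C (D3) → match; 1× O (D1) → no; 1× N (D1) → no; 1× S (D1) → no; 1× Cl (D1) → no.
That gives 2 matching atoms.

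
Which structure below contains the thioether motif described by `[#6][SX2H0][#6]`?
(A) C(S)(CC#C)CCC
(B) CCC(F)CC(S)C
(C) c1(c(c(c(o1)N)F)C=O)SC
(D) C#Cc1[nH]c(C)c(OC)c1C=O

C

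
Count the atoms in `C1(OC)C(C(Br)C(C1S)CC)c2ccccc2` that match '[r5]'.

5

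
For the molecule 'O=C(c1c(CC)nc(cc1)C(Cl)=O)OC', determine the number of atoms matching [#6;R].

5

Check the 15 heavy atoms by environment: 1× n (aromatic, in 6-ring) → no; 5× c (aromatic, in 6-ring) → match; 5× C (acyclic) → no; 3× O (acyclic) → no; 1× Cl (acyclic) → no.
That gives 5 matching atoms.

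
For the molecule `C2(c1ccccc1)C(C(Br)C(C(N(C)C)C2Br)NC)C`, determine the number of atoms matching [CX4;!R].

4

The query [CX4;!R] means: aliphatic carbon with four total connections, not in a ring.
Check the 20 heavy atoms by environment: 6× C (X4, in 6-ring) → no; 2× N (X3, acyclic) → no; 4× C (X4, acyclic) → match; 2× Br (X1, acyclic) → no; 6× c (aromatic, X3, in 6-ring) → no.
That gives 4 matching atoms.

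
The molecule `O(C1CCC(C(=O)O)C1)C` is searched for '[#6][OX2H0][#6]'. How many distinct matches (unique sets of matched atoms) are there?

1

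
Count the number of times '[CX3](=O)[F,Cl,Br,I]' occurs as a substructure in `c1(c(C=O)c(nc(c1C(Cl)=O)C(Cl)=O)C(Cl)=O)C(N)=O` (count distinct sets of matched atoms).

[CX3](=O)[F,Cl,Br,I] is the SMARTS for an acyl halide: a carbonyl carbon bonded to a halogen.
The molecule carries 3 separate instances of an acyl chloride (-C(=O)Cl) meeting every constraint; each maps to a distinct set of atoms, giving 3 matches.

3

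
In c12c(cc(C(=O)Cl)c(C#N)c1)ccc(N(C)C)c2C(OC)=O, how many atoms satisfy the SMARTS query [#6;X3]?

The query [#6;X3] means: any carbon (aromatic or not) with three total connections.
Check the 22 heavy atoms by environment: 10× c (aromatic, X3) → match; 1× N (X3) → no; 3× C (X4) → no; 1× C (X2) → no; 1× N (X1) → no; 2× C (X3) → match; 2× O (X1) → no; 1× O (X2) → no; 1× Cl (X1) → no.
Summing the matching environments: 10 + 2 = 12 matching atoms.

12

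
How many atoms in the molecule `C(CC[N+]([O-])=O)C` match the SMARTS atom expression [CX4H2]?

3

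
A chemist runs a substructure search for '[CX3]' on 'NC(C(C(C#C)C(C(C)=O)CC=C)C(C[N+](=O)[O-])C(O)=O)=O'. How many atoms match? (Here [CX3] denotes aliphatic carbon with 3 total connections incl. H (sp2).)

5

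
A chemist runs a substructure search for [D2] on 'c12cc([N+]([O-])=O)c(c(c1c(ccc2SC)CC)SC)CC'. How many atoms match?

7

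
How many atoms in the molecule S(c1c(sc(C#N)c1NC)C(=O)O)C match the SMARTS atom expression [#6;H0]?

6

Check the 14 heavy atoms by environment: 1× s (aromatic, H0) → no; 4× c (aromatic, H0) → match; 2× C (H0) → match; 1× N (H0) → no; 1× O (H0) → no; 1× O (H1) → no; 1× S (H0) → no; 2× C (H3) → no; 1× N (H1) → no.
Summing the matching environments: 4 + 2 = 6 matching atoms.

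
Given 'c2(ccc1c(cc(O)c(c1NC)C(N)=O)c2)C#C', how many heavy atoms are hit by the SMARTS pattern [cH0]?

The query [cH0] means: aromatic carbon with no attached hydrogen (substituted or ring-fusion).
Check the 18 heavy atoms by environment: 6× c (aromatic, H0) → match; 4× c (aromatic, H1) → no; 2× C (H0) → no; 1× C (H1) → no; 1× O (H0) → no; 1× N (H2) → no; 1× O (H1) → no; 1× N (H1) → no; 1× C (H3) → no.
That gives 6 matching atoms.

6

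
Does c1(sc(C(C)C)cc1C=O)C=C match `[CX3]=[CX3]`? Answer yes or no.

Yes

The pattern [CX3]=[CX3] describes a non-aromatic C=C double bond between two sp2 carbons — an alkene.
The molecule carries a vinyl group (-CH=CH2), whose atoms satisfy every constraint of the query, so the pattern matches.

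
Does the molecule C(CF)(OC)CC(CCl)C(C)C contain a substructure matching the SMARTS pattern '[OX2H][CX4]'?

The pattern [OX2H][CX4] describes a hydroxyl oxygen bound to an sp3 (X4) carbon — an aliphatic alcohol.
The closest candidate here is a methoxy ether (-OCH3), but the oxygen has H0 (ether), not H1. No other fragment satisfies the full query, so there is no match.

No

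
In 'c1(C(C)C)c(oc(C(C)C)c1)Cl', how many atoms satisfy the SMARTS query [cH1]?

1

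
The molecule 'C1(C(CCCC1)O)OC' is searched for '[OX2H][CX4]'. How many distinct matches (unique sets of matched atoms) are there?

[OX2H][CX4] is the SMARTS for an aliphatic alcohol: a hydroxyl oxygen bound to an sp3 (X4) carbon.
Exactly one fragment in the molecule meets all constraints, giving 1 match.

1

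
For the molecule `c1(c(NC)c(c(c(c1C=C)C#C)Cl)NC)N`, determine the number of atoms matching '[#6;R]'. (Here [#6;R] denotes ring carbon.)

6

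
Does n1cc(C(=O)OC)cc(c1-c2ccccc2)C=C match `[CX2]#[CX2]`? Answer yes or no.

The pattern [CX2]#[CX2] describes a carbon-carbon triple bond — an alkyne.
The closest candidate here is a vinyl group (-CH=CH2), but the C=C is a double bond; both carbons are CX3, not CX2. No other fragment satisfies the full query, so there is no match.

No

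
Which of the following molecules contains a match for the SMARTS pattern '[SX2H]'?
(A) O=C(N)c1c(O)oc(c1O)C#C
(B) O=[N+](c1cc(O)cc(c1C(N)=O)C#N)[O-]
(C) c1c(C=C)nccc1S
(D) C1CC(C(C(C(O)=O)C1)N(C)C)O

C

[SX2H] describes an aliphatic sulfur with two connections, one being H (a thiol).
(A) has a hydroxyl group (-OH) but it is an -OH, not an -SH.
(B) has a hydroxyl group (-OH) but it is an -OH, not an -SH.
(C) contains a thiol (-SH), which satisfies every atom and bond constraint.
(D) has a hydroxyl group (-OH) but it is an -OH, not an -SH.
So the answer is (C).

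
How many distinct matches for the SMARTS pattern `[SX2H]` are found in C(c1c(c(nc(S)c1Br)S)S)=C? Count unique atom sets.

[SX2H] is the SMARTS for a thiol: an aliphatic sulfur with two connections, one being H.
The molecule carries 3 separate instances of a thiol (-SH) meeting every constraint; each maps to a distinct set of atoms, giving 3 matches.

3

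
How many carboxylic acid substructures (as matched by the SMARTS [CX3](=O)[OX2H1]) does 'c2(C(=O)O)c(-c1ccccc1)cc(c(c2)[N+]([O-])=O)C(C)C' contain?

[CX3](=O)[OX2H1] is the SMARTS for a carboxylic acid: an sp2 carbon double-bonded to O and single-bonded to an -OH oxygen.
Exactly one fragment in the molecule meets all constraints, giving 1 match.

1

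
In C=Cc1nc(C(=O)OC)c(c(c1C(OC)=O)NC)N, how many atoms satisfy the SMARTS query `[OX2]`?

2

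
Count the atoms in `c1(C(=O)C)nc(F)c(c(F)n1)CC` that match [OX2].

0

Check the 13 heavy atoms by environment: 2× n (aromatic, X2) → no; 4× c (aromatic, X3) → no; 2× F (X1) → no; 3× C (X4) → no; 1× C (X3) → no; 1× O (X1) → no.
No environment satisfies the query, so 0 matching atoms.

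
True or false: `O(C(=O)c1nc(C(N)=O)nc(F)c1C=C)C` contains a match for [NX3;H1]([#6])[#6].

The pattern [NX3;H1]([#6])[#6] describes a trivalent nitrogen with one H, bonded to two carbons — a secondary amine.
The closest candidate here is a primary amide (-C(=O)NH2), but the -C(=O)NH2 nitrogen has H2, not H1. No other fragment satisfies the full query, so there is no match.

False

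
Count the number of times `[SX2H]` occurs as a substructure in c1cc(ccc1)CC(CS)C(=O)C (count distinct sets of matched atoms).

1

[SX2H] is the SMARTS for a thiol: an aliphatic sulfur with two connections, one being H.
Exactly one fragment in the molecule meets all constraints, giving 1 match.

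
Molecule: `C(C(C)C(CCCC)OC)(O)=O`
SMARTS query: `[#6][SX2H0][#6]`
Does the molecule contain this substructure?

The pattern [#6][SX2H0][#6] describes an aliphatic sulfur bridging two carbons with no H on the sulfur — a thioether.
The closest candidate here is a methoxy ether (-OCH3), but the bridging atom is O, not S. No other fragment satisfies the full query, so there is no match.

No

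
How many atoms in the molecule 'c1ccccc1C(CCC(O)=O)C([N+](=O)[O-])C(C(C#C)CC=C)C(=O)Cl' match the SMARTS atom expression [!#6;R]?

0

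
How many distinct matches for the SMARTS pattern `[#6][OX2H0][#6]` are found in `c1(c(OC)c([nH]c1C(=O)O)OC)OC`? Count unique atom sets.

3

[#6][OX2H0][#6] is the SMARTS for an ether: an aliphatic oxygen bridging two carbons with no H on the oxygen.
The molecule carries 3 separate instances of a methoxy ether (-OCH3) meeting every constraint; each maps to a distinct set of atoms, giving 3 matches.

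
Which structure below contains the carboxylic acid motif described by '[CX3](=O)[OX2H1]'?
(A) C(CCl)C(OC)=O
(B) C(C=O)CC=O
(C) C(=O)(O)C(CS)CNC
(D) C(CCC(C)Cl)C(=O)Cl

C

[CX3](=O)[OX2H1] describes an sp2 carbon double-bonded to O and single-bonded to an -OH oxygen (a carboxylic acid).
(A) has a methyl-ester group (-C(=O)OCH3) but the singly-bonded O has no H (OX2H0, not OX2H1).
(B) has an aldehyde (-CHO) but there is no singly-bonded oxygen on the carbonyl carbon.
(C) contains a carboxylic acid group (-C(=O)OH), which satisfies every atom and bond constraint.
(D) has an acyl chloride (-C(=O)Cl) but the carbonyl is bonded to Cl, not to an -OH oxygen.
So the answer is (C).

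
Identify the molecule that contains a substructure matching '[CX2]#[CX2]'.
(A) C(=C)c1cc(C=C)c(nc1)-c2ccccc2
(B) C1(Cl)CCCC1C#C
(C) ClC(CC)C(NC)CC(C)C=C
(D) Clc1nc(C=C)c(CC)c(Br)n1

B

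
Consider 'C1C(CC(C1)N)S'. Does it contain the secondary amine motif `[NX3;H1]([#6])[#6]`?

No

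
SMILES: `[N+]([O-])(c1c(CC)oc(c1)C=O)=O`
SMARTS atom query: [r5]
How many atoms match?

5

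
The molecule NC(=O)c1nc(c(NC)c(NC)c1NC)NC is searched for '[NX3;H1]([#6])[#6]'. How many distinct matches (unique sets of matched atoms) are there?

4

[NX3;H1]([#6])[#6] is the SMARTS for a secondary amine: a trivalent nitrogen with one H, bonded to two carbons.
The molecule carries 4 separate instances of an N-methylamino group (-NHCH3) meeting every constraint; each maps to a distinct set of atoms, giving 4 matches.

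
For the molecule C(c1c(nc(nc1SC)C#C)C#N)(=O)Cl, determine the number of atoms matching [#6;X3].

5

Check the 15 heavy atoms by environment: 2× n (aromatic, X2) → no; 4× c (aromatic, X3) → match; 3× C (X2) → no; 1× N (X1) → no; 1× C (X3) → match; 1× O (X1) → no; 1× Cl (X1) → no; 1× S (X2) → no; 1× C (X4) → no.
Summing the matching environments: 4 + 1 = 5 matching atoms.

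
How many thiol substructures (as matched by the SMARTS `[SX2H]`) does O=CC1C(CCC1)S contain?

[SX2H] is the SMARTS for a thiol: an aliphatic sulfur with two connections, one being H.
Exactly one fragment in the molecule meets all constraints, giving 1 match.

1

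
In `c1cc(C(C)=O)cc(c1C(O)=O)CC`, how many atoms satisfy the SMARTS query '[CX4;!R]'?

The query [CX4;!R] means: aliphatic carbon with four total connections, not in a ring.
Check the 14 heavy atoms by environment: 6× c (aromatic, X3, in 6-ring) → no; 3× C (X4, acyclic) → match; 2× C (X3, acyclic) → no; 2× O (X1, acyclic) → no; 1× O (X2, acyclic) → no.
That gives 3 matching atoms.

3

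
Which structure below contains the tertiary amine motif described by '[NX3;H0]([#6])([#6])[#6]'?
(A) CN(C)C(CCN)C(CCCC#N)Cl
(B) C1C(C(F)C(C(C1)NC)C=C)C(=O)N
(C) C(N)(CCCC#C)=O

A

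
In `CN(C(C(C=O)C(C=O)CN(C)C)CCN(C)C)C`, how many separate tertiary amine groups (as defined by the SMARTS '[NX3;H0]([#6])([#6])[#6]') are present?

[NX3;H0]([#6])([#6])[#6] is the SMARTS for a tertiary amine: a trivalent nitrogen with no H, bonded to three carbons.
The molecule carries 3 separate instances of a dimethylamino group (-N(CH3)2) meeting every constraint; each maps to a distinct set of atoms, giving 3 matches.

3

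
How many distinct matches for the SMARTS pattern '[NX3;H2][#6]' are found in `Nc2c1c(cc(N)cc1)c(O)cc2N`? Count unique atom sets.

3

[NX3;H2][#6] is the SMARTS for a primary amine: a trivalent nitrogen with two H attached to carbon.
The molecule carries 3 separate instances of a primary amino group (-NH2) meeting every constraint; each maps to a distinct set of atoms, giving 3 matches.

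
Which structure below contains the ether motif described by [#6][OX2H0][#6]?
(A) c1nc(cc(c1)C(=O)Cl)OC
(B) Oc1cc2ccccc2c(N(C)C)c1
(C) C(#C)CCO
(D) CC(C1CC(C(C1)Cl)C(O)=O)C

A

[#6][OX2H0][#6] describes an aliphatic oxygen bridging two carbons with no H on the oxygen (an ether).
(A) contains a methoxy ether (-OCH3), which satisfies every atom and bond constraint.
(B) has a hydroxyl group (-OH) but the oxygen has H1, not H0 bridging two carbons.
(C) has a hydroxyl group (-OH) but the oxygen has H1, not H0 bridging two carbons.
(D) has a carboxylic acid group (-C(=O)OH) but the -OH oxygen has H1; the =O is OX1, not OX2.
So the answer is (A).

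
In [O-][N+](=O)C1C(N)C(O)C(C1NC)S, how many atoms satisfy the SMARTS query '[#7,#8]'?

6

The query [#7,#8] means: nitrogen or oxygen (comma = OR).
Check the 13 heavy atoms by environment: 6× C → no; 2× O → match; 1× N (charge +1) → match; 1× O (charge -1) → match; 2× N → match; 1× S → no.
Summing the matching environments: 2 + 1 + 1 + 2 = 6 matching atoms.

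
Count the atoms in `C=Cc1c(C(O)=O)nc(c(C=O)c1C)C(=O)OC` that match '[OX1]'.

3

Check the 18 heavy atoms by environment: 1× n (aromatic, X2) → no; 5× c (aromatic, X3) → no; 5× C (X3) → no; 3× O (X1) → match; 2× O (X2) → no; 2× C (X4) → no.
That gives 3 matching atoms.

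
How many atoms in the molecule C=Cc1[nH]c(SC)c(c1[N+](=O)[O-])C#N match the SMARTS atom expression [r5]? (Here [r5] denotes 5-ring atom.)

Check the 14 heavy atoms by environment: 1× n (aromatic, in 5-ring) → match; 4× c (aromatic, in 5-ring) → match; 4× C (acyclic) → no; 1× N (acyclic) → no; 1× S (acyclic) → no; 1× N (charge +1, acyclic) → no; 1× O (charge -1, acyclic) → no; 1× O (acyclic) → no.
Summing the matching environments: 1 + 4 = 5 matching atoms.

5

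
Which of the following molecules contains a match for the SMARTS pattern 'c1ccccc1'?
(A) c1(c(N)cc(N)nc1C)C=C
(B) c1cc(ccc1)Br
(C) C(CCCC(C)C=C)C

B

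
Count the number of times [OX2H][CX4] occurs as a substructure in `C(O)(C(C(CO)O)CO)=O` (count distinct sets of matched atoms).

3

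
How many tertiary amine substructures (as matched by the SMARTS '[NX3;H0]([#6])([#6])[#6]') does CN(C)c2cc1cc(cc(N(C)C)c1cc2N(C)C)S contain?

3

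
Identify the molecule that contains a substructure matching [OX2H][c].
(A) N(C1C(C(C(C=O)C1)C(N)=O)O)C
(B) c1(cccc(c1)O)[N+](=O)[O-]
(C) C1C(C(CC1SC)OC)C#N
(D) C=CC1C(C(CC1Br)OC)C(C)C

B

[OX2H][c] describes a hydroxyl oxygen attached to an aromatic carbon (a phenol).
(A) has a hydroxyl group (-OH) but the -OH is on an aliphatic carbon, not an aromatic c.
(B) contains a hydroxyl group (-OH), which satisfies every atom and bond constraint.
(C) has a methoxy ether (-OCH3) but the oxygen has H0, not H1.
(D) has a methoxy ether (-OCH3) but the oxygen has H0, not H1.
So the answer is (B).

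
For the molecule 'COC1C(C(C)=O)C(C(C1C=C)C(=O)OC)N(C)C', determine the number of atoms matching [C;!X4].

The query [C;!X4] means: aliphatic carbon that does not have four total connections.
Check the 19 heavy atoms by environment: 10× C (X4) → no; 4× C (X3) → match; 2× O (X1) → no; 2× O (X2) → no; 1× N (X3) → no.
That gives 4 matching atoms.

4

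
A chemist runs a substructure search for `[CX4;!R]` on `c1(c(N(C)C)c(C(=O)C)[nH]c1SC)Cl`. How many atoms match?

4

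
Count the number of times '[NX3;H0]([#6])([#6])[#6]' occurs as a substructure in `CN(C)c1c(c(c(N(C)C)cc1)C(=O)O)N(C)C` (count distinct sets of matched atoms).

3

[NX3;H0]([#6])([#6])[#6] is the SMARTS for a tertiary amine: a trivalent nitrogen with no H, bonded to three carbons.
The molecule carries 3 separate instances of a dimethylamino group (-N(CH3)2) meeting every constraint; each maps to a distinct set of atoms, giving 3 matches.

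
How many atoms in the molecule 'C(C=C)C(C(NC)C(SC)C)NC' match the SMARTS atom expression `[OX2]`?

The query [OX2] means: aliphatic oxygen with two total connections — ether, hydroxyl, or ester single-bond O.
Check the 13 heavy atoms by environment: 8× C (X4) → no; 2× N (X3) → no; 1× S (X2) → no; 2× C (X3) → no.
No environment satisfies the query, so 0 matching atoms.

0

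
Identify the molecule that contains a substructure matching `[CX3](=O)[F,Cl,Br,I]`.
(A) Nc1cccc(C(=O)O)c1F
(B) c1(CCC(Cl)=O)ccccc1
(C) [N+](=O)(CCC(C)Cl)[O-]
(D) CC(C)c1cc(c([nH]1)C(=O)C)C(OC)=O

B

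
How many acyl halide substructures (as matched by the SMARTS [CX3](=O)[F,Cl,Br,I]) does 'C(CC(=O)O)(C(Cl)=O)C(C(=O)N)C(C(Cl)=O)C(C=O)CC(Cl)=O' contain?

3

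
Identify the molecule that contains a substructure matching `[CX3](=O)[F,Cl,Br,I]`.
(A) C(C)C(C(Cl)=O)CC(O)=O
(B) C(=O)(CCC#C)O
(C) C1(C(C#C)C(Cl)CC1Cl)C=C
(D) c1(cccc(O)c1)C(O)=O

A

[CX3](=O)[F,Cl,Br,I] describes a carbonyl carbon bonded to a halogen (an acyl halide).
(A) contains an acyl chloride (-C(=O)Cl), which satisfies every atom and bond constraint.
(B) has a carboxylic acid group (-C(=O)OH) but the carbonyl is bonded to -OH, not to a halogen.
(C) has a chloro substituent but the Cl is not on a carbonyl carbon.
(D) has a carboxylic acid group (-C(=O)OH) but the carbonyl is bonded to -OH, not to a halogen.
So the answer is (A).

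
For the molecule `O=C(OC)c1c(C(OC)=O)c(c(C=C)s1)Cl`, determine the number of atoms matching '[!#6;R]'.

The query [!#6;R] means: non-carbon atom that is part of a ring.
Check the 16 heavy atoms by environment: 1× s (aromatic, in 5-ring) → match; 4× c (aromatic, in 5-ring) → no; 6× C (acyclic) → no; 1× Cl (acyclic) → no; 4× O (acyclic) → no.
That gives 1 matching atom.

1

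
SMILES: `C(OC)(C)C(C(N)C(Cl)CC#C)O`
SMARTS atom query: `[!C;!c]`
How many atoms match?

4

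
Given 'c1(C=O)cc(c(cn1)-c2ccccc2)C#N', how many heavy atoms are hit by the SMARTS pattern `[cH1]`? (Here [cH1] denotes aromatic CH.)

7

The query [cH1] means: aromatic carbon bearing exactly one hydrogen.
Check the 16 heavy atoms by environment: 1× n (aromatic, H0) → no; 4× c (aromatic, H0) → no; 7× c (aromatic, H1) → match; 1× C (H0) → no; 1× N (H0) → no; 1× C (H1) → no; 1× O (H0) → no.
That gives 7 matching atoms.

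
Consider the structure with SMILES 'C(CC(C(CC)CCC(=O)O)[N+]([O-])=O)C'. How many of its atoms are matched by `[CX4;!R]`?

Check the 15 heavy atoms by environment: 9× C (X4, acyclic) → match; 1× C (X3, acyclic) → no; 2× O (X1, acyclic) → no; 1× O (X2, acyclic) → no; 1× N (charge +1, X3, acyclic) → no; 1× O (charge -1, X1, acyclic) → no.
That gives 9 matching atoms.

9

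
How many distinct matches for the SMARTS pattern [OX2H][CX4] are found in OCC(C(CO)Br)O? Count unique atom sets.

[OX2H][CX4] is the SMARTS for an aliphatic alcohol: a hydroxyl oxygen bound to an sp3 (X4) carbon.
The molecule carries 3 separate instances of a hydroxyl group (-OH) meeting every constraint; each maps to a distinct set of atoms, giving 3 matches.

3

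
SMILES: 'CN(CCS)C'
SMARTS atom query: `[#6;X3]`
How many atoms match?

0

The query [#6;X3] means: any carbon (aromatic or not) with three total connections.
Check the 6 heavy atoms by environment: 4× C (X4) → no; 1× S (X2) → no; 1× N (X3) → no.
No environment satisfies the query, so 0 matching atoms.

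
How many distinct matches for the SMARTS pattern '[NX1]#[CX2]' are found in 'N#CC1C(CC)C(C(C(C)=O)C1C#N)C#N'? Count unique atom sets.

3

[NX1]#[CX2] is the SMARTS for a nitrile: a nitrogen triple-bonded to a two-connected carbon.
The molecule carries 3 separate instances of a nitrile (-C#N) meeting every constraint; each maps to a distinct set of atoms, giving 3 matches.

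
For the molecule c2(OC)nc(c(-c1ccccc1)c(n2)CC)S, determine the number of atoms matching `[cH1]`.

5

Check the 17 heavy atoms by environment: 2× n (aromatic, H0) → no; 5× c (aromatic, H0) → no; 5× c (aromatic, H1) → match; 1× C (H2) → no; 2× C (H3) → no; 1× S (H1) → no; 1× O (H0) → no.
That gives 5 matching atoms.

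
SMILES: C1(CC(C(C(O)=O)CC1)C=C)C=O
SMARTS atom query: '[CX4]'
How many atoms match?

6

The query [CX4] means: C with X4: aliphatic carbon with exactly 4 total connections (bonds + H).
Check the 13 heavy atoms by environment: 6× C (X4) → match; 4× C (X3) → no; 2× O (X1) → no; 1× O (X2) → no.
That gives 6 matching atoms.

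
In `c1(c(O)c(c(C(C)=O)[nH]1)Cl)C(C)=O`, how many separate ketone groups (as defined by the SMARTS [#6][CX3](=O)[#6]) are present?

[#6][CX3](=O)[#6] is the SMARTS for a ketone: a carbonyl carbon (no H) flanked by two carbons.
The molecule carries 2 separate instances of an acetyl/ketone group (-C(=O)CH3) meeting every constraint; each maps to a distinct set of atoms, giving 2 matches.

2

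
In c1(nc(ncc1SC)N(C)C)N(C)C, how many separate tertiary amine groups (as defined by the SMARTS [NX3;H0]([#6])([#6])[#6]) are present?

2

[NX3;H0]([#6])([#6])[#6] is the SMARTS for a tertiary amine: a trivalent nitrogen with no H, bonded to three carbons.
The molecule carries 2 separate instances of a dimethylamino group (-N(CH3)2) meeting every constraint; each maps to a distinct set of atoms, giving 2 matches.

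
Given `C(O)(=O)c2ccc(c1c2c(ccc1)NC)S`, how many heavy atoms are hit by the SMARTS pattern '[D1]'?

4

The query [D1] means: atom with exactly one heavy-atom neighbour (degree 1).
Check the 16 heavy atoms by environment: 5× c (aromatic, D3) → no; 5× c (aromatic, D2) → no; 1× C (D3) → no; 2× O (D1) → match; 1× N (D2) → no; 1× C (D1) → match; 1× S (D1) → match.
Summing the matching environments: 2 + 1 + 1 = 4 matching atoms.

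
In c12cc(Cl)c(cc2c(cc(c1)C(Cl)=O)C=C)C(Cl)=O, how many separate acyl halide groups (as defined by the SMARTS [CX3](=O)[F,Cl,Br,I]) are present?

2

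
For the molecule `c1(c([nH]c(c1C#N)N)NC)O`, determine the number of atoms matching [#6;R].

4

Check the 11 heavy atoms by environment: 1× n (aromatic, in 5-ring) → no; 4× c (aromatic, in 5-ring) → match; 2× C (acyclic) → no; 3× N (acyclic) → no; 1× O (acyclic) → no.
That gives 4 matching atoms.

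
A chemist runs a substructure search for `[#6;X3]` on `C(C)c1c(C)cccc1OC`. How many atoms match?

The query [#6;X3] means: any carbon (aromatic or not) with three total connections.
Check the 11 heavy atoms by environment: 6× c (aromatic, X3) → match; 4× C (X4) → no; 1× O (X2) → no.
That gives 6 matching atoms.

6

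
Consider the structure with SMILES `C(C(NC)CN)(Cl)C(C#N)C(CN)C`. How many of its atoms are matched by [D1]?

Check the 14 heavy atoms by environment: 3× C (D2) → no; 4× C (D3) → no; 1× Cl (D1) → match; 3× N (D1) → match; 1× N (D2) → no; 2× C (D1) → match.
Summing the matching environments: 1 + 3 + 2 = 6 matching atoms.

6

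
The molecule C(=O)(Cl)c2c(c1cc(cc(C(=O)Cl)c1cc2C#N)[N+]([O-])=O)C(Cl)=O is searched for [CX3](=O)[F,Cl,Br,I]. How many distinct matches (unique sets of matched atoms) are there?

3

[CX3](=O)[F,Cl,Br,I] is the SMARTS for an acyl halide: a carbonyl carbon bonded to a halogen.
The molecule carries 3 separate instances of an acyl chloride (-C(=O)Cl) meeting every constraint; each maps to a distinct set of atoms, giving 3 matches.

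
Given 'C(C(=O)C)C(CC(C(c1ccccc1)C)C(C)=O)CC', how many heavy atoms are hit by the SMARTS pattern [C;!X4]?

The query [C;!X4] means: aliphatic carbon that does not have four total connections.
Check the 20 heavy atoms by environment: 10× C (X4) → no; 6× c (aromatic, X3) → no; 2× C (X3) → match; 2× O (X1) → no.
That gives 2 matching atoms.

2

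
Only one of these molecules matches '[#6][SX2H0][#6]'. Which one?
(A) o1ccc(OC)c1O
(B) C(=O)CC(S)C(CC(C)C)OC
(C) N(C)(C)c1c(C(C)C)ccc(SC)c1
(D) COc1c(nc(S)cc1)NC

C

[#6][SX2H0][#6] describes an aliphatic sulfur bridging two carbons with no H on the sulfur (a thioether).
(A) has a methoxy ether (-OCH3) but the bridging atom is O, not S.
(B) has a methoxy ether (-OCH3) but the bridging atom is O, not S.
(C) contains a methylthio ether (-SCH3), which satisfies every atom and bond constraint.
(D) has a thiol (-SH) but the sulfur has H1, not H0 bridging two carbons.
So the answer is (C).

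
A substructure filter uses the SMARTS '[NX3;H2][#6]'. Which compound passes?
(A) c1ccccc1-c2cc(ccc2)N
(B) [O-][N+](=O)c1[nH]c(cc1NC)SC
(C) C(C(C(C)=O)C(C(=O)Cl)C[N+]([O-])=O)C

[NX3;H2][#6] describes a trivalent nitrogen with two H attached to carbon (a primary amine).
(A) contains a primary amino group (-NH2), which satisfies every atom and bond constraint.
(B) has a nitro group (-[N+](=O)[O-]) but the nitrogen is [N+] with no H, not NX3H2.
(C) has a nitro group (-[N+](=O)[O-]) but the nitrogen is [N+] with no H, not NX3H2.
So the answer is (A).

A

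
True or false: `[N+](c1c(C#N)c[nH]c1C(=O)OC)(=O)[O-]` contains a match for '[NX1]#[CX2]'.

True

The pattern [NX1]#[CX2] describes a nitrogen triple-bonded to a two-connected carbon — a nitrile.
The molecule carries a nitrile (-C#N), whose atoms satisfy every constraint of the query, so the pattern matches.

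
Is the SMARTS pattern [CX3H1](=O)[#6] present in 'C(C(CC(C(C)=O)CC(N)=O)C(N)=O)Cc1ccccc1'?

No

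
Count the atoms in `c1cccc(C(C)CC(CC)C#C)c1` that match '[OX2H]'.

0

The query [OX2H] means: aliphatic oxygen with two connections, one of which is H — an -OH oxygen.
Check the 14 heavy atoms by environment: 2× C (H2, X4) → no; 2× C (H1, X4) → no; 2× C (H3, X4) → no; 1× c (aromatic, H0, X3) → no; 5× c (aromatic, H1, X3) → no; 1× C (H0, X2) → no; 1× C (H1, X2) → no.
No environment satisfies the query, so 0 matching atoms.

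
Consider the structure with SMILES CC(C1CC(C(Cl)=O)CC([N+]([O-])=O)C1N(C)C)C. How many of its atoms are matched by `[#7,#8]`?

Check the 18 heavy atoms by environment: 12× C → no; 2× O → match; 1× Cl → no; 1× N (charge +1) → match; 1× O (charge -1) → match; 1× N → match.
Summing the matching environments: 2 + 1 + 1 + 1 = 5 matching atoms.

5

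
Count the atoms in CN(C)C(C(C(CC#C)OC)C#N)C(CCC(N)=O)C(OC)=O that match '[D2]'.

7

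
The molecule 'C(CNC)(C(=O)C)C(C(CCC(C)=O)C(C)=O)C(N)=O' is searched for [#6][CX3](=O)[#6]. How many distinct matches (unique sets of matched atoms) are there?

3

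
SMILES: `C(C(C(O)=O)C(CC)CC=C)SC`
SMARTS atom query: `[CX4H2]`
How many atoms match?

3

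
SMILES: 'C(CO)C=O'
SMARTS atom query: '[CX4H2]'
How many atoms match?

2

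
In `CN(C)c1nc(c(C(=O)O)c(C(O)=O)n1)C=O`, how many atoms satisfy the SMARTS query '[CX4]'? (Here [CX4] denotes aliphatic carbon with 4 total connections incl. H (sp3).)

Check the 17 heavy atoms by environment: 2× n (aromatic, X2) → no; 4× c (aromatic, X3) → no; 1× N (X3) → no; 2× C (X4) → match; 3× C (X3) → no; 3× O (X1) → no; 2× O (X2) → no.
That gives 2 matching atoms.

2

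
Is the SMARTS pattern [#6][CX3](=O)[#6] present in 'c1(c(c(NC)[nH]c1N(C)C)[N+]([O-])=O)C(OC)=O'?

No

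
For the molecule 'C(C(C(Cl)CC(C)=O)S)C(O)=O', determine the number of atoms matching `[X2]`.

2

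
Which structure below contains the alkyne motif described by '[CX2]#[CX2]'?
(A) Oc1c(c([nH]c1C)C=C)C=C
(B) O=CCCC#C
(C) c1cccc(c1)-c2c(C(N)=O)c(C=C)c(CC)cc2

B

[CX2]#[CX2] describes a carbon-carbon triple bond (an alkyne).
(A) has a vinyl group (-CH=CH2) but the C=C is a double bond; both carbons are CX3, not CX2.
(B) contains an ethynyl group (-C#CH), which satisfies every atom and bond constraint.
(C) has a vinyl group (-CH=CH2) but the C=C is a double bond; both carbons are CX3, not CX2.
So the answer is (B).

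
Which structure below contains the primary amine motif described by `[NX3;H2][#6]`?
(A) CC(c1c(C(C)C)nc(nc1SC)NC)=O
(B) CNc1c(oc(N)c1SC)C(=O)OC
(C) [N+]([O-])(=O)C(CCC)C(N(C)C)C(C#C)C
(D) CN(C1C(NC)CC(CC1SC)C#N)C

B

[NX3;H2][#6] describes a trivalent nitrogen with two H attached to carbon (a primary amine).
(A) has an N-methylamino group (-NHCH3) but the nitrogen bears two carbons and only one H (H1), not H2.
(B) contains a primary amino group (-NH2), which satisfies every atom and bond constraint.
(C) has a dimethylamino group (-N(CH3)2) but the nitrogen has H0, not H2.
(D) has a nitrile (-C#N) but the nitrogen is NX1 (triple-bonded), not NX3 with two H.
So the answer is (B).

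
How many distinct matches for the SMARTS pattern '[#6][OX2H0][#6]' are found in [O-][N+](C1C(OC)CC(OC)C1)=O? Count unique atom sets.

[#6][OX2H0][#6] is the SMARTS for an ether: an aliphatic oxygen bridging two carbons with no H on the oxygen.
The molecule carries 2 separate instances of a methoxy ether (-OCH3) meeting every constraint; each maps to a distinct set of atoms, giving 2 matches.

2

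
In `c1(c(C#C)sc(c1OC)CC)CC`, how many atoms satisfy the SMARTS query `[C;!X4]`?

The query [C;!X4] means: aliphatic carbon that does not have four total connections.
Check the 13 heavy atoms by environment: 1× s (aromatic, X2) → no; 4× c (aromatic, X3) → no; 5× C (X4) → no; 2× C (X2) → match; 1× O (X2) → no.
That gives 2 matching atoms.

2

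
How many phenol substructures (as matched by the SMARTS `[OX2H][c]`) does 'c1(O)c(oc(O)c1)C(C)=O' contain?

[OX2H][c] is the SMARTS for a phenol: a hydroxyl oxygen attached to an aromatic carbon.
The molecule carries 2 separate instances of a hydroxyl group (-OH) meeting every constraint; each maps to a distinct set of atoms, giving 2 matches.

2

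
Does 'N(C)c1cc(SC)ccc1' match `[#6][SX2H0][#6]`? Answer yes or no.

The pattern [#6][SX2H0][#6] describes an aliphatic sulfur bridging two carbons with no H on the sulfur — a thioether.
The molecule carries a methylthio ether (-SCH3), whose atoms satisfy every constraint of the query, so the pattern matches.

Yes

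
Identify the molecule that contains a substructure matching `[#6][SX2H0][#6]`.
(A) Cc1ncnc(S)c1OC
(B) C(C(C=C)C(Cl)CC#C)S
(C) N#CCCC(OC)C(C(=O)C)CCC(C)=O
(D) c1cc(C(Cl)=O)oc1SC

D

[#6][SX2H0][#6] describes an aliphatic sulfur bridging two carbons with no H on the sulfur (a thioether).
(A) has a thiol (-SH) but the sulfur has H1, not H0 bridging two carbons.
(B) has a thiol (-SH) but the sulfur has H1, not H0 bridging two carbons.
(C) has a methoxy ether (-OCH3) but the bridging atom is O, not S.
(D) contains a methylthio ether (-SCH3), which satisfies every atom and bond constraint.
So the answer is (D).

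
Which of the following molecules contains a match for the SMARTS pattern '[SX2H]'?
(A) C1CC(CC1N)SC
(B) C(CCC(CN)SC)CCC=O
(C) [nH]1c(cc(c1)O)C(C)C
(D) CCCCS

D

[SX2H] describes an aliphatic sulfur with two connections, one being H (a thiol).
(A) has a methylthio ether (-SCH3) but the sulfur has H0 (bonded to two carbons), not H1.
(B) has a methylthio ether (-SCH3) but the sulfur has H0 (bonded to two carbons), not H1.
(C) has a hydroxyl group (-OH) but it is an -OH, not an -SH.
(D) contains a thiol (-SH), which satisfies every atom and bond constraint.
So the answer is (D).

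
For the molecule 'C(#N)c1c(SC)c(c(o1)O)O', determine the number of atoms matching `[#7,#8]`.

4

The query [#7,#8] means: nitrogen or oxygen (comma = OR).
Check the 11 heavy atoms by environment: 1× o (aromatic) → match; 4× c (aromatic) → no; 1× S → no; 2× C → no; 2× O → match; 1× N → match.
Summing the matching environments: 1 + 2 + 1 = 4 matching atoms.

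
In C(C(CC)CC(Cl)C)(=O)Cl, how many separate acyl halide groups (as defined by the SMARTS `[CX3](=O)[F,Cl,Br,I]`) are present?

1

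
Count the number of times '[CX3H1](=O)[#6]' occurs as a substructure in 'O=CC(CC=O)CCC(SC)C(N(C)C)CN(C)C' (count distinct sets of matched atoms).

2

[CX3H1](=O)[#6] is the SMARTS for an aldehyde: an sp2 carbon with one H, double-bonded to O and single-bonded to carbon.
The molecule carries 2 separate instances of an aldehyde (-CHO) meeting every constraint; each maps to a distinct set of atoms, giving 2 matches.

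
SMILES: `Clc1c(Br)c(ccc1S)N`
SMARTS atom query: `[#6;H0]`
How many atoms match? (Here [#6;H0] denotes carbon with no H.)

4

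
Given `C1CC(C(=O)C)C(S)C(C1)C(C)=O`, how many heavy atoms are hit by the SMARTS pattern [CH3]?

2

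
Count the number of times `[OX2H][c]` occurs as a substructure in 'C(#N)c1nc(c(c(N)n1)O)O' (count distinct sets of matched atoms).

2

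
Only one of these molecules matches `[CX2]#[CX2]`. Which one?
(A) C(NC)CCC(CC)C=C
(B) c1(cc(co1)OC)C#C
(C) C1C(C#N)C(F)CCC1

[CX2]#[CX2] describes a carbon-carbon triple bond (an alkyne).
(A) has a vinyl group (-CH=CH2) but the C=C is a double bond; both carbons are CX3, not CX2.
(B) contains an ethynyl group (-C#CH), which satisfies every atom and bond constraint.
(C) has a nitrile (-C#N) but the triple bond is C#N, not C#C.
So the answer is (B).

B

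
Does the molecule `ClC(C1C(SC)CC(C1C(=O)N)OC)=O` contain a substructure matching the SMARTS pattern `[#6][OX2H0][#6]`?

Yes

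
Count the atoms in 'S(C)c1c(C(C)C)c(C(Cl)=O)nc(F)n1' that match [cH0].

Check the 15 heavy atoms by environment: 2× n (aromatic, H0) → no; 4× c (aromatic, H0) → match; 1× S (H0) → no; 3× C (H3) → no; 1× C (H0) → no; 1× O (H0) → no; 1× Cl (H0) → no; 1× C (H1) → no; 1× F (H0) → no.
That gives 4 matching atoms.

4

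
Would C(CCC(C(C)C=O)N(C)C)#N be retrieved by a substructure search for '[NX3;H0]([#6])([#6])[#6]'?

Yes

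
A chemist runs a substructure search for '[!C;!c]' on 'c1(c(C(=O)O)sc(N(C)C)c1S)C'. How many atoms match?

5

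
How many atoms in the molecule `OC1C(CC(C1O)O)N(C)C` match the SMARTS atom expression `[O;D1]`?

3

The query [O;D1] means: aliphatic oxygen bonded to exactly one heavy atom.
Check the 11 heavy atoms by environment: 4× C (D3) → no; 1× C (D2) → no; 3× O (D1) → match; 1× N (D3) → no; 2× C (D1) → no.
That gives 3 matching atoms.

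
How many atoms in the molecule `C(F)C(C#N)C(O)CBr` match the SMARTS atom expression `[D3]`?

2

Check the 9 heavy atoms by environment: 3× C (D2) → no; 2× C (D3) → match; 1× O (D1) → no; 1× N (D1) → no; 1× F (D1) → no; 1× Br (D1) → no.
That gives 2 matching atoms.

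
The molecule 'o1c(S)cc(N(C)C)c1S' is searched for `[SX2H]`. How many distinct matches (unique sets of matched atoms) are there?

[SX2H] is the SMARTS for a thiol: an aliphatic sulfur with two connections, one being H.
The molecule carries 2 separate instances of a thiol (-SH) meeting every constraint; each maps to a distinct set of atoms, giving 2 matches.

2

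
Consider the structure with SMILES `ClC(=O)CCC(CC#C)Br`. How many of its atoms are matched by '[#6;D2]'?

The query [#6;D2] means: any carbon bonded to exactly two heavy atoms.
Check the 10 heavy atoms by environment: 4× C (D2) → match; 2× C (D3) → no; 1× C (D1) → no; 1× Br (D1) → no; 1× O (D1) → no; 1× Cl (D1) → no.
That gives 4 matching atoms.

4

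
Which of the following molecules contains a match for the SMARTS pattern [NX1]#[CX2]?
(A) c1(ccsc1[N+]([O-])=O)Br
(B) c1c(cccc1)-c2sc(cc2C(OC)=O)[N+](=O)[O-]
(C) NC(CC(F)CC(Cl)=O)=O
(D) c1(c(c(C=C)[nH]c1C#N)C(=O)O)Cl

[NX1]#[CX2] describes a nitrogen triple-bonded to a two-connected carbon (a nitrile).
(A) has a nitro group (-[N+](=O)[O-]) but there is no C#N triple bond.
(B) has a nitro group (-[N+](=O)[O-]) but there is no C#N triple bond.
(C) has a primary amide (-C(=O)NH2) but the nitrogen is NX3, not NX1.
(D) contains a nitrile (-C#N), which satisfies every atom and bond constraint.
So the answer is (D).

D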